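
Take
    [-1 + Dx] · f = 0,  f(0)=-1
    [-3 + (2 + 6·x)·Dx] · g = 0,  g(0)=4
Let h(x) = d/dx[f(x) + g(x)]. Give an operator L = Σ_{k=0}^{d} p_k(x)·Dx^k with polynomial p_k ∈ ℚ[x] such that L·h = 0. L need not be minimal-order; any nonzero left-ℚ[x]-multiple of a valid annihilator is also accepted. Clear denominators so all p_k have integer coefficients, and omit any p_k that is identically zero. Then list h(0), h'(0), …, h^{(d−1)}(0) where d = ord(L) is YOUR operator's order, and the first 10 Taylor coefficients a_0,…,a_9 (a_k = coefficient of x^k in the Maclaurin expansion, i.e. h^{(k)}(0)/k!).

f: a_k = -1, -1, -1/2, -1/6, -1/24, -1/120, -1/720, -1/5040, -1/40320, -1/362880, …
g: a_k = 4, 6, -9/2, 27/4, -405/32, 1701/64, -15309/256, 72171/512, -2814669/8192, 14073345/16384, …
f+g: L₀ = lclm(L_f,L_g), ord ≤ 1+1.
Derive L from L₀ (diff closure).
L = (-33 - 18·x) + (23 - 24·x - 36·x^2)·Dx + (10 + 42·x + 36·x^2)·Dx^2  (order 2).
h: a_k = 5, -10, 79/4, -1219/24, 25507/192, -688921/1920, 22733833/23040, -886620799/322560, 39897932947/5160960, -2034794587081/92897280, …
ICs: h(0) = 5, h′(0) = -10.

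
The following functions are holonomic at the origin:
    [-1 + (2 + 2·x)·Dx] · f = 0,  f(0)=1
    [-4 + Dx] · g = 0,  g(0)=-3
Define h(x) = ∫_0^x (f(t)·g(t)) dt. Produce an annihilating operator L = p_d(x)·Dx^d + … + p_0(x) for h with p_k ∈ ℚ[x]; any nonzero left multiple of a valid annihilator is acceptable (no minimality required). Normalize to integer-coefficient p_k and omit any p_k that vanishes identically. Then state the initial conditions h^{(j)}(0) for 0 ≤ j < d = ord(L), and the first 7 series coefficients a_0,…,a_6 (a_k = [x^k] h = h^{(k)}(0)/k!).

f: a_k = 1, 1/2, -1/8, 1/16, -5/128, 7/256, -21/1024, …
g: a_k = -3, -12, -24, -32, -32, -128/5, -256/15, …
h₀=f·g: eliminate ⇒ L₀, order ≤ 1·1.
Integrate: L := L₀·Dx.
L = (-9 - 8·x)·Dx + (2 + 2·x)·Dx^2  (order 2).
h: a_k = 0, -3, -27/4, -79/8, -683/64, -5841/640, -49553/7680, …
ICs: h(0) = 0, h′(0) = -3.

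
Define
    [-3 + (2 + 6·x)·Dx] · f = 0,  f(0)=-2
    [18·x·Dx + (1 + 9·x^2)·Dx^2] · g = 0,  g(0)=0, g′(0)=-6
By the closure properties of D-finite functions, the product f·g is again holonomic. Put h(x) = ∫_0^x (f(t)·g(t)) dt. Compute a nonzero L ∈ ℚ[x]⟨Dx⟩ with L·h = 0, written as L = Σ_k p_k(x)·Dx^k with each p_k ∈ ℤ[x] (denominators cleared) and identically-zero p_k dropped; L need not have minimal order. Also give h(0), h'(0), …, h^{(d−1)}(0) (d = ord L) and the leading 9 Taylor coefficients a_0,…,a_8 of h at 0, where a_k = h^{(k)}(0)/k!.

f: a_k = -2, -3, 9/4, -27/8, 405/64, -1701/128, 15309/512, -72171/1024, 2814669/16384, …
g: a_k = 0, -6, 0, 18, 0, -486/5, 0, 4374/7, 0, …
f·g: L₀ = L_f ⊗_s L_g, ord ≤ 1·2.
h=∫h₀ ⇒ L = L₀·Dx.
L = (27 - 108·x - 81·x^2)·Dx + (-12 + 36·x + 324·x^2 + 324·x^3)·Dx^2 + (4 + 24·x + 72·x^2 + 216·x^3 + 324·x^4)·Dx^3  (order 3).
h: a_k = 0, 0, 6, 6, -99/8, -27/4, 10503/320, 99387/2240, -13743837/71680, …
ICs: h(0) = 0, h′(0) = 0, h′′(0) = 12.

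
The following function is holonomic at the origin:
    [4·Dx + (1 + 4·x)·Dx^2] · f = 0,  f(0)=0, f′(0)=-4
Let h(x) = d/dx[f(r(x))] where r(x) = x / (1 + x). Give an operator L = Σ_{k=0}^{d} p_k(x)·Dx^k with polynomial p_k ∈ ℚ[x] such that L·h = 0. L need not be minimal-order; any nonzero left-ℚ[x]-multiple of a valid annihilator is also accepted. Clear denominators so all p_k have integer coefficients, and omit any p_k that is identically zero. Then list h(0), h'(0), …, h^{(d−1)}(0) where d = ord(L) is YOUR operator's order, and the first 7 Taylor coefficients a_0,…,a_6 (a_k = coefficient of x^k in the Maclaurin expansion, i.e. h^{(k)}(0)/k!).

L = (6 + 10·x) + (1 + 6·x + 5·x^2)·Dx  (order 1).
h: a_k = -4, 24, -124, 624, -3124, 15624, -78124, …
ICs: h(0) = -4.

f: a_k = 0, -4, 8, -64/3, 64, -1024/5, 2048/3, …
Change of var in L_f (x↦r) gives L₀.
h=h₀': d/dx-closure on L₀ ⇒ L.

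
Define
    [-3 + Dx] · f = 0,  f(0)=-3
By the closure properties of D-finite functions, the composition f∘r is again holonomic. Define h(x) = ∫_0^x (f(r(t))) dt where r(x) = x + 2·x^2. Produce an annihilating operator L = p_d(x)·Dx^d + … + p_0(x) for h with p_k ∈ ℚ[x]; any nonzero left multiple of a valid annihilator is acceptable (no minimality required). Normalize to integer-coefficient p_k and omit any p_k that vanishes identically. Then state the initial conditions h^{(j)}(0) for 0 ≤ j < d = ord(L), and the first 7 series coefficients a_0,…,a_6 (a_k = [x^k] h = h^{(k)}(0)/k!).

L = (-3 - 12·x)·Dx + Dx^2  (order 2).
h: a_k = 0, -3, -9/2, -21/2, -135/8, -1161/40, -3321/80, …
ICs: h(0) = 0, h′(0) = -3.

f: a_k = -3, -9, -27/2, -27/2, -81/8, -243/40, -243/80, …
L₀ from L_f via x↦r, Dx↦r'^{-1}Dx.
h=∫h₀ ⇒ L = L₀·Dx.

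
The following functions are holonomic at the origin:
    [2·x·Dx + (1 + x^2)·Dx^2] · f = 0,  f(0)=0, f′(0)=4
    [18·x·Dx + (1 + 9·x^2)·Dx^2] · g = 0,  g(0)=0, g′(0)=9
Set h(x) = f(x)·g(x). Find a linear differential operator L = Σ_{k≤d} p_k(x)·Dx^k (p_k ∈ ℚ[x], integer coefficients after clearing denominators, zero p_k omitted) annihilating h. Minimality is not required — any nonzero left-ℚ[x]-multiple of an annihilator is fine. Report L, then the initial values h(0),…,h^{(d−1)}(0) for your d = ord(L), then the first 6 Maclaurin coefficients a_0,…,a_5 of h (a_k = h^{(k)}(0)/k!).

L = (-216·x - 3600·x^3 - 5184·x^5 + 6480·x^7 + 17496·x^9)·Dx + (-40 - 1452·x^2 - 6480·x^4 - 4536·x^6 + 22680·x^8 + 26244·x^10)·Dx^2 + (-80·x - 980·x^3 - 2160·x^5 + 2952·x^7 + 12960·x^9 + 8748·x^11)·Dx^3 + (-1 - 20·x^2 - 109·x^4 + 981·x^8 + 1620·x^10 + 729·x^12)·Dx^4  (order 4).
h: a_k = 0, 0, 36, 0, -120, 0, …
ICs: h(0) = 0, h′(0) = 0, h′′(0) = 72, h′′′(0) = 0.

f: a_k = 0, 4, 0, -4/3, 0, 4/5, …
g: a_k = 0, 9, 0, -27, 0, 729/5, …
Sym-product of L_f,L_g gives L₀ (≤ ord 4).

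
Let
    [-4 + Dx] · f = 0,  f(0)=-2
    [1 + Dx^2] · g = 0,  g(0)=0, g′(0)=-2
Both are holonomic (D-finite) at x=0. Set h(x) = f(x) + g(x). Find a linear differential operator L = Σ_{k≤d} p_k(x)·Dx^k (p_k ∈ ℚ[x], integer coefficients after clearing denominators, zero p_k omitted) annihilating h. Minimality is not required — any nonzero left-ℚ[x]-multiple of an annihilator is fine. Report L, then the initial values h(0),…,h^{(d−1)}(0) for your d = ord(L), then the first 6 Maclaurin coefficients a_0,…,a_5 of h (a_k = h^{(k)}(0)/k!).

f: a_k = -2, -8, -16, -64/3, -64/3, -256/15, …
g: a_k = 0, -2, 0, 1/3, 0, -1/60, …
f+g: L₀ = lclm(L_f,L_g), ord ≤ 1+2.
L = -4 + Dx - 4·Dx^2 + Dx^3  (order 3).
h: a_k = -2, -10, -16, -21, -64/3, -205/12, …
ICs: h(0) = -2, h′(0) = -10, h′′(0) = -32.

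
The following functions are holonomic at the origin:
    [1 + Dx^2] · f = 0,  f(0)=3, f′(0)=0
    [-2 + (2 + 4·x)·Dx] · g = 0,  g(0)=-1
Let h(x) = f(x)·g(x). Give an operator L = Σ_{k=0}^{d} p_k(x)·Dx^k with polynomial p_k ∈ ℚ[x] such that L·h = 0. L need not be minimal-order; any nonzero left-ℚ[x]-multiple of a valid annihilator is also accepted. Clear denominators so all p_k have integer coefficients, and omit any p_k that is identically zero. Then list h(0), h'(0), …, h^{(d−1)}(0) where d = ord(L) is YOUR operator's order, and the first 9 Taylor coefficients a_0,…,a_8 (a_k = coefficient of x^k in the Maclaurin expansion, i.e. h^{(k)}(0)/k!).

f: a_k = 3, 0, -3/2, 0, 1/8, 0, -1/240, 0, 1/13440, …
g: a_k = -1, -1, 1/2, -1/2, 5/8, -7/8, 21/16, -33/16, 429/128, …
f·g: L₀ = L_f ⊗_s L_g, ord ≤ 2·1.
L = (4 + 4·x + 4·x^2) + (-2 - 4·x)·Dx + (1 + 4·x + 4·x^2)·Dx^2  (order 2).
h: a_k = -3, -3, 3, 0, 1, -2, 46/15, -74/15, 857/105, …
ICs: h(0) = -3, h′(0) = -3.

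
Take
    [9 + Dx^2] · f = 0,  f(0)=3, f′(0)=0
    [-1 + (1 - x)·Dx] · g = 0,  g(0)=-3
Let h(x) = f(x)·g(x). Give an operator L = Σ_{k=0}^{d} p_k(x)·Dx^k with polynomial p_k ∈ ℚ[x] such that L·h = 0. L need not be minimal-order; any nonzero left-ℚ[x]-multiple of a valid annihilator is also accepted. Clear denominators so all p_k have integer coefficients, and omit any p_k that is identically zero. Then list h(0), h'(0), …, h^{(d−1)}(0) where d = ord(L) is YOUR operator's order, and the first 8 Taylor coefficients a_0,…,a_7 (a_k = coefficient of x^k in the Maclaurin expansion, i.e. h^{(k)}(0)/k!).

f: a_k = 3, 0, -27/2, 0, 81/8, 0, -243/80, 0, …
g: a_k = -3, -3, -3, -3, -3, -3, -3, -3, …
Product ⇒ symmetric product L₀, ord ≤ 2.
L = (-9 + 9·x) + 2·Dx + (-1 + x)·Dx^2  (order 2).
h: a_k = -9, -9, 63/2, 63/2, 9/8, 9/8, 819/80, 819/80, …
ICs: h(0) = -9, h′(0) = -9.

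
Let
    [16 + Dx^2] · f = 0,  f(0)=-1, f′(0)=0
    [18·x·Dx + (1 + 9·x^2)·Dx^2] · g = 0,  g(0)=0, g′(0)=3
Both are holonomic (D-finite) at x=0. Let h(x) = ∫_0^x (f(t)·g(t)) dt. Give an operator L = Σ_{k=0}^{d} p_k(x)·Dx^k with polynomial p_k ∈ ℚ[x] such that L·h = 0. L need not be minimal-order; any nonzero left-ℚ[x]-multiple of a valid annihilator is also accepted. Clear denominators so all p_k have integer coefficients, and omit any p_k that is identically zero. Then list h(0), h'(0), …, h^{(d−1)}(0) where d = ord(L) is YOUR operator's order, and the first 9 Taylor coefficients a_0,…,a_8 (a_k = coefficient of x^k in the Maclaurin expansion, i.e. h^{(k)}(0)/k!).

f: a_k = -1, 0, 8, 0, -32/3, 0, 256/45, 0, -512/315, …
g: a_k = 0, 3, 0, -9, 0, 243/5, 0, -2187/7, 0, …
Product ⇒ symmetric product L₀, ord ≤ 4.
Integrate: L := L₀·Dx.
L = (20800 + 494784·x^2 + 2923776·x^4 + 11943936·x^6 + 26873856·x^8)·Dx + (19584·x + 342144·x^3 + 2239488·x^5 + 6718464·x^7)·Dx^2 + (1700 + 42732·x^2 + 318816·x^4 + 1492992·x^6 + 3359232·x^8)·Dx^3 + (1224·x + 21384·x^3 + 139968·x^5 + 419904·x^7)·Dx^4 + (25 + 738·x^2 + 8505·x^4 + 46656·x^6 + 104976·x^8)·Dx^5  (order 5).
h: a_k = 0, 0, -3/2, 0, 33/4, 0, -763/30, 0, 85501/840, …
ICs: h(0) = 0, h′(0) = 0, h′′(0) = -3, h′′′(0) = 0, h′′′′(0) = 198.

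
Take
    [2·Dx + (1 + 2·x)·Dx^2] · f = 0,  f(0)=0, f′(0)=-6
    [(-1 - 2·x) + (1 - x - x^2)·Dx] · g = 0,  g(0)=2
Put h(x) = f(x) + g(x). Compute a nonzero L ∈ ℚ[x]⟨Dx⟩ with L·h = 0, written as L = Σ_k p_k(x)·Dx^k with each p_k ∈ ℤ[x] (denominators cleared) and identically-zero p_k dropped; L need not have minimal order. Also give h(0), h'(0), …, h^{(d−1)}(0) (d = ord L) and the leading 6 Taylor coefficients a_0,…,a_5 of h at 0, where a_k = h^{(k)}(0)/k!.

f: a_k = 0, -6, 6, -8, 12, -96/5, …
g: a_k = 2, 2, 4, 6, 10, 16, …
f+g: L₀ = lclm(L_f,L_g), ord ≤ 2+1.
L = (-34 - 92·x - 116·x^2 - 48·x^3 - 24·x^4)·Dx + (-5 - 60·x - 170·x^2 - 180·x^3 - 100·x^4 - 40·x^5)·Dx^2 + (3 + 11·x + 5·x^2 - 20·x^3 - 30·x^4 - 24·x^5 - 8·x^6)·Dx^3  (order 3).
h: a_k = 2, -4, 10, -2, 22, -16/5, …
ICs: h(0) = 2, h′(0) = -4, h′′(0) = 20.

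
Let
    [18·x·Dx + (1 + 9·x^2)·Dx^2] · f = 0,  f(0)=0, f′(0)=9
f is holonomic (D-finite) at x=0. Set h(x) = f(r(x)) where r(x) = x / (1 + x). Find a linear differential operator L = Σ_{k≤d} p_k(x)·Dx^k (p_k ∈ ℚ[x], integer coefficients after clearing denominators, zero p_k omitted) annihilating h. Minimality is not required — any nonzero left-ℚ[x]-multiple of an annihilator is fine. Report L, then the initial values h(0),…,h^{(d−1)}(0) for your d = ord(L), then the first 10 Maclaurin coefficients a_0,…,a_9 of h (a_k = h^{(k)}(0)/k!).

f: a_k = 0, 9, 0, -27, 0, 729/5, 0, -6561/7, 0, 6561, …
L₀ from L_f via x↦r, Dx↦r'^{-1}Dx.
L = (2 + 20·x)·Dx + (1 + 2·x + 10·x^2)·Dx^2  (order 2).
h: a_k = 0, 9, -9, -18, 72, -36/5, -468, 5976/7, 2016, -10224, …
ICs: h(0) = 0, h′(0) = 9.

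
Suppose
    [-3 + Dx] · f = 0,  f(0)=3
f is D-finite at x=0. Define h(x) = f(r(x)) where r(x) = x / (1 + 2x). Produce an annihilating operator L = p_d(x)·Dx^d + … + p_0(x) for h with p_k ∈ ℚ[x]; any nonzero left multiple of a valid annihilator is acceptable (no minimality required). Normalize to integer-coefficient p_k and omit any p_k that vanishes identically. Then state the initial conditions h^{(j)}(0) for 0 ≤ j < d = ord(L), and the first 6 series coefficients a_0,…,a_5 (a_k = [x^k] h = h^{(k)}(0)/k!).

f: a_k = 3, 9, 27/2, 27/2, 81/8, 243/40, …
Substitute x→r, Dx→(1/r')Dx; clear ⇒ L₀.
L = -3 + (1 + 4·x + 4·x^2)·Dx  (order 1).
h: a_k = 3, 9, -9/2, -9/2, 153/8, -1557/40, …
ICs: h(0) = 3.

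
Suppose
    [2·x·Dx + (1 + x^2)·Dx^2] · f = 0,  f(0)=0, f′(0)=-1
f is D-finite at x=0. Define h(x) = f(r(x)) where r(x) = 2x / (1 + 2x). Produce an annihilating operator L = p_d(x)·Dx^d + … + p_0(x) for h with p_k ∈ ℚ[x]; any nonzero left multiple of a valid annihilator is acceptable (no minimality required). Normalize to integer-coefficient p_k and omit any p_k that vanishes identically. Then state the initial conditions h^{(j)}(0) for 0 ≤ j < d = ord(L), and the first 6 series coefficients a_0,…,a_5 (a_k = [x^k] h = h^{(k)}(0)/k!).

f: a_k = 0, -1, 0, 1/3, 0, -1/5, …
Change of var in L_f (x↦r) gives L₀.
L = (4 + 16·x)·Dx + (1 + 4·x + 8·x^2)·Dx^2  (order 2).
h: a_k = 0, -2, 4, -16/3, 0, 128/5, …
ICs: h(0) = 0, h′(0) = -2.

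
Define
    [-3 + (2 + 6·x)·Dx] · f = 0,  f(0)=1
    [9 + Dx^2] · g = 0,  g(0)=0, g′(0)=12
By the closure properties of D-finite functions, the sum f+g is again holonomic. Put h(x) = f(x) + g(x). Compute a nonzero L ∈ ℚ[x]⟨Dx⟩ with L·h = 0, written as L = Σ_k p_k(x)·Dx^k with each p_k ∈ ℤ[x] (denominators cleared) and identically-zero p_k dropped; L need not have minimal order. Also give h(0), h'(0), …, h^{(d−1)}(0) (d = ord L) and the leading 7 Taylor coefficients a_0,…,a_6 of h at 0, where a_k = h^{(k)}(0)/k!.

f: a_k = 1, 3/2, -9/8, 27/16, -405/128, 1701/256, -15309/1024, …
g: a_k = 0, 12, 0, -18, 0, 81/10, 0, …
Weyl lclm of L_f,L_g ⇒ L₀ (ord ≤ 3).
L = (-63 - 216·x - 324·x^2) + (18 + 198·x + 648·x^2 + 648·x^3)·Dx + (-7 - 24·x - 36·x^2)·Dx^2 + (2 + 22·x + 72·x^2 + 72·x^3)·Dx^3  (order 3).
h: a_k = 1, 27/2, -9/8, -261/16, -405/128, 18873/1280, -15309/1024, …
ICs: h(0) = 1, h′(0) = 27/2, h′′(0) = -9/4.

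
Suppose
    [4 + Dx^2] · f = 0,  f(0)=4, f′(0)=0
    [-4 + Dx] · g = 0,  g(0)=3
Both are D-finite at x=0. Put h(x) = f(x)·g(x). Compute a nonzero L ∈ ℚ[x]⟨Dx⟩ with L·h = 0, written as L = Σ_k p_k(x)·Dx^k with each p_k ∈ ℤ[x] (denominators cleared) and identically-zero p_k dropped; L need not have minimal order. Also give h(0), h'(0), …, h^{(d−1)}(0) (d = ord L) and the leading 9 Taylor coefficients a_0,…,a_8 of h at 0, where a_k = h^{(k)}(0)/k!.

L = 20 - 8·Dx + Dx^2  (order 2).
h: a_k = 12, 48, 72, 32, -56, -608/5, -624/5, -8896/105, -4216/105, …
ICs: h(0) = 12, h′(0) = 48.

f: a_k = 4, 0, -8, 0, 8/3, 0, -16/45, 0, 8/315, …
g: a_k = 3, 12, 24, 32, 32, 128/5, 256/15, 1024/105, 512/105, …
h₀=f·g: eliminate ⇒ L₀, order ≤ 2·1.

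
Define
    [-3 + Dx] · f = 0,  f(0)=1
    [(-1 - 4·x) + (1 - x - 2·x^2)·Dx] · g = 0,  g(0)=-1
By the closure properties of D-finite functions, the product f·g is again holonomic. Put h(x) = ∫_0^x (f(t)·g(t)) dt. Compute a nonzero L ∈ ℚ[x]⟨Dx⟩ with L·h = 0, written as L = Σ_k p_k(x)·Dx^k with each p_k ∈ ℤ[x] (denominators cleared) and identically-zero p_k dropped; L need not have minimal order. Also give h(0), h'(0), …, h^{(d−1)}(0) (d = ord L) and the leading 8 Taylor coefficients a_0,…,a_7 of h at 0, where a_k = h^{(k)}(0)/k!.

L = (4 + x - 6·x^2)·Dx + (-1 + x + 2·x^2)·Dx^2  (order 2).
h: a_k = 0, -1, -2, -7/2, -23/4, -379/40, -159/10, -15293/560, …
ICs: h(0) = 0, h′(0) = -1.

f: a_k = 1, 3, 9/2, 9/2, 27/8, 81/40, 81/80, 243/560, …
g: a_k = -1, -1, -3, -5, -11, -21, -43, -85, …
h₀=f·g: eliminate ⇒ L₀, order ≤ 1·1.
h=∫₀ˣh₀: take L = L₀·Dx.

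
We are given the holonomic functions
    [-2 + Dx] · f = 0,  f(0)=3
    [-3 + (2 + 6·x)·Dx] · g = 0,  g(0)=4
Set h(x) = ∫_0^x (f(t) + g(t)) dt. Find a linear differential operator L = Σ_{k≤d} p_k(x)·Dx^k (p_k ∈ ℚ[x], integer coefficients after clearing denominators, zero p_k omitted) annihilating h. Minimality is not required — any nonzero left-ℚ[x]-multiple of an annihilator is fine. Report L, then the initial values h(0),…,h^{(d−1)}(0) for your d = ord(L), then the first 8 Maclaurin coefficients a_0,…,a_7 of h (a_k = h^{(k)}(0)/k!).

L = (42 + 72·x)·Dx + (-25 - 96·x - 144·x^2)·Dx^2 + (2 + 30·x + 72·x^2)·Dx^3  (order 3).
h: a_k = 0, 7, 6, 1/2, 43/16, -341/160, 8761/1920, -228611/26880, …
ICs: h(0) = 0, h′(0) = 7, h′′(0) = 12.

f: a_k = 3, 6, 6, 4, 2, 4/5, 4/15, 8/105, …
g: a_k = 4, 6, -9/2, 27/4, -405/32, 1701/64, -15309/256, 72171/512, …
L₀ := lclm(L_f,L_g); ord L₀ ≤ 1+1.
h=∫h₀ ⇒ L = L₀·Dx.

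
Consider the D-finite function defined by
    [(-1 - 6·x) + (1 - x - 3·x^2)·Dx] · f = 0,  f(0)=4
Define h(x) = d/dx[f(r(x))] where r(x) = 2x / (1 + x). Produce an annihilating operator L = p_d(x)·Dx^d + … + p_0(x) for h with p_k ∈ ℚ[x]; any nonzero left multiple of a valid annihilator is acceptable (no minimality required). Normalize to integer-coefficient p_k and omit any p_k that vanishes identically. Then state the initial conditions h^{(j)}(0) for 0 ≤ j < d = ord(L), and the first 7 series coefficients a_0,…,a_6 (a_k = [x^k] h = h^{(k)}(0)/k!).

f: a_k = 4, 4, 16, 28, 76, 160, 388, …
f∘r: x↦r, Dx↦Dx/r' in L_f ⇒ L₀.
h=h₀': d/dx-closure on L₀ ⇒ L.
L = (14 + 78·x + 546·x^2 + 338·x^3) + (-1 - 14·x + 182·x^3 + 169·x^4)·Dx  (order 1).
h: a_k = 8, 112, 312, 2912, 6760, 56784, 123032, …
ICs: h(0) = 8.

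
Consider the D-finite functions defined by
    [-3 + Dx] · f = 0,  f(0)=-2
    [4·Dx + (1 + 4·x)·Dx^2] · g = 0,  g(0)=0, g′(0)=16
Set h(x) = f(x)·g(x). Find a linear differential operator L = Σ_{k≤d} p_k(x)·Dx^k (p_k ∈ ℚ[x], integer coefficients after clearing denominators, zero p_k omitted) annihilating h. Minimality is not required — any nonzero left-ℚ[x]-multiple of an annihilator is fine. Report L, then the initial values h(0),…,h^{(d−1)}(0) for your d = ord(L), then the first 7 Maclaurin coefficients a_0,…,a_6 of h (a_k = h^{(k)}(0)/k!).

f: a_k = -2, -6, -9, -9, -27/4, -81/20, -81/40, …
g: a_k = 0, 16, -32, 256/3, -256, 4096/5, -8192/3, …
h₀=f·g: eliminate ⇒ L₀, order ≤ 1·2.
L = (-3 + 36·x) + (-2 - 24·x)·Dx + (1 + 4·x)·Dx^2  (order 2).
h: a_k = 0, -32, -32, -368/3, 144, -3452/5, 6700/3, …
ICs: h(0) = 0, h′(0) = -32.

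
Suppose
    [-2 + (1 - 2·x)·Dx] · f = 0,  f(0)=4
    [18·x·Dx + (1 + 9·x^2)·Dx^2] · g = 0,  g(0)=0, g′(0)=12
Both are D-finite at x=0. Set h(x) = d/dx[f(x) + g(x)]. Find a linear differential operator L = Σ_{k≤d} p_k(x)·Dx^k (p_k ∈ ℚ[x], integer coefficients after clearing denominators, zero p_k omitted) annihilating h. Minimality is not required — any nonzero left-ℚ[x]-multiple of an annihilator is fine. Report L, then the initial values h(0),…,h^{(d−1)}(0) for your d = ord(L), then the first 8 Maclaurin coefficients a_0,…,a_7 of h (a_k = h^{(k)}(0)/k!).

L = (-36 + 288·x + 972·x^2) + (21 - 36·x + 9·x^2 + 972·x^3)·Dx + (-2 - 5·x - 45·x^3 + 162·x^4)·Dx^2  (order 2).
h: a_k = 20, 32, -12, 256, 1612, 1536, -5164, 8192, …
ICs: h(0) = 20, h′(0) = 32.

f: a_k = 4, 8, 16, 32, 64, 128, 256, 512, …
g: a_k = 0, 12, 0, -36, 0, 972/5, 0, -8748/7, …
Sum ⇒ L₀ = lclm(L_f,L_g) in ℚ(x)⟨Dx⟩.
h=h₀': d/dx-closure on L₀ ⇒ L.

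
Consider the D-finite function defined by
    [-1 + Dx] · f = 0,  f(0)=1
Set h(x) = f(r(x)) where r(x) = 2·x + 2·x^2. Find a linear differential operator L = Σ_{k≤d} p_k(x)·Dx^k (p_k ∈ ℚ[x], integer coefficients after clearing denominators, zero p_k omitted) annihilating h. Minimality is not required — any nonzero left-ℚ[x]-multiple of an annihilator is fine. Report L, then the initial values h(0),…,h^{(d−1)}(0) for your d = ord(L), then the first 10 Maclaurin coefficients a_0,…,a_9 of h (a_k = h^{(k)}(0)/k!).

f: a_k = 1, 1, 1/2, 1/6, 1/24, 1/120, 1/720, 1/5040, 1/40320, 1/362880, …
f∘r: x↦r, Dx↦Dx/r' in L_f ⇒ L₀.
L = (-2 - 4·x) + Dx  (order 1).
h: a_k = 1, 2, 4, 16/3, 20/3, 104/15, 304/45, 1856/315, 1528/315, 2096/567, …
ICs: h(0) = 1.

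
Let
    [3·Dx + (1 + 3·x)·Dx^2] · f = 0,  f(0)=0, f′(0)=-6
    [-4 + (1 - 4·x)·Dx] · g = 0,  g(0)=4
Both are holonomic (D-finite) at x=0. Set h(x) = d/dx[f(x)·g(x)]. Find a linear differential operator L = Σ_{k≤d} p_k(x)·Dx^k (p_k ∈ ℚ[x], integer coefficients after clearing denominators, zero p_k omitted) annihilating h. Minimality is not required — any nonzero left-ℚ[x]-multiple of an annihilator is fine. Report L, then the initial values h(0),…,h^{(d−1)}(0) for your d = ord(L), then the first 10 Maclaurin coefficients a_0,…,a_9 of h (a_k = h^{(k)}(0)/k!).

L = 48 + (6 + 60·x)·Dx + (-1 + x + 12·x^2)·Dx^2  (order 2).
h: a_k = -24, -120, -936, -4344, -23664, -538776/5, -2601768/5, -81419496/35, -371898972/35, -327270120/7, …
ICs: h(0) = -24, h′(0) = -120.

f: a_k = 0, -6, 9, -18, 81/2, -486/5, 243, -4374/7, 6561/4, -4374, …
g: a_k = 4, 16, 64, 256, 1024, 4096, 16384, 65536, 262144, 1048576, …
Sym-product of L_f,L_g gives L₀ (≤ ord 2).
h=h₀': d/dx-closure on L₀ ⇒ L.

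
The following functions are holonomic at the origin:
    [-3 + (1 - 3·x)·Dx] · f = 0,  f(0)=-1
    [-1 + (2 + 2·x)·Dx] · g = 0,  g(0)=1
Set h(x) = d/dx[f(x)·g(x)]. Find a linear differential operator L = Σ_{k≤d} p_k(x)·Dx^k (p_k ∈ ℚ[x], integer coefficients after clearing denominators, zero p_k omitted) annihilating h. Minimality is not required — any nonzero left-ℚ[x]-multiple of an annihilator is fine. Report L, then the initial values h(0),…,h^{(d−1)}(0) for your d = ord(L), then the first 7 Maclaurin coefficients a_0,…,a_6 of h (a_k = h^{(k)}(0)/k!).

L = (83 + 126·x + 27·x^2) + (-14 + 22·x + 54·x^2 + 18·x^3)·Dx  (order 1).
h: a_k = -7/2, -83/4, -1497/16, -11971/32, -359165/256, -2585925/512, -36203181/2048, …
ICs: h(0) = -7/2.

f: a_k = -1, -3, -9, -27, -81, -243, -729, …
g: a_k = 1, 1/2, -1/8, 1/16, -5/128, 7/256, -21/1024, …
Sym-product of L_f,L_g gives L₀ (≤ ord 1).
Differentiate: ansatz ord ≤ ord L₀ ⇒ L.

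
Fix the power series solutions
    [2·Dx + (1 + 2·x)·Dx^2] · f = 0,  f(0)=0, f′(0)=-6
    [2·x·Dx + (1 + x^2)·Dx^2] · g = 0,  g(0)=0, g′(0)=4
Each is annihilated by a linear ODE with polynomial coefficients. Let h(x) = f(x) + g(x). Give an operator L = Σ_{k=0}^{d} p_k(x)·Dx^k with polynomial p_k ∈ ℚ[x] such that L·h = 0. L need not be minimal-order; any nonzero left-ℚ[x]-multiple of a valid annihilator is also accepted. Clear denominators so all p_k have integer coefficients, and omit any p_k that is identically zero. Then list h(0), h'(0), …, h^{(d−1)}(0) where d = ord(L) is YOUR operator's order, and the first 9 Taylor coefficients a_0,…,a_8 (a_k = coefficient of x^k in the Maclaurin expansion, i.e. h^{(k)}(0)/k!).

f: a_k = 0, -6, 6, -8, 12, -96/5, 32, -384/7, 96, …
g: a_k = 0, 4, 0, -4/3, 0, 4/5, 0, -4/7, 0, …
h₀=f+g: left-lcm gives L₀, ord ≤ 4.
L = (-2 - 12·x + 6·x^2 + 4·x^3)·Dx + (-5 - 4·x - 9·x^2 + 12·x^3 + 8·x^4)·Dx^2 + (-1 - x + 2·x^2 + x^3 + 3·x^4 + 2·x^5)·Dx^3  (order 3).
h: a_k = 0, -2, 6, -28/3, 12, -92/5, 32, -388/7, 96, …
ICs: h(0) = 0, h′(0) = -2, h′′(0) = 12.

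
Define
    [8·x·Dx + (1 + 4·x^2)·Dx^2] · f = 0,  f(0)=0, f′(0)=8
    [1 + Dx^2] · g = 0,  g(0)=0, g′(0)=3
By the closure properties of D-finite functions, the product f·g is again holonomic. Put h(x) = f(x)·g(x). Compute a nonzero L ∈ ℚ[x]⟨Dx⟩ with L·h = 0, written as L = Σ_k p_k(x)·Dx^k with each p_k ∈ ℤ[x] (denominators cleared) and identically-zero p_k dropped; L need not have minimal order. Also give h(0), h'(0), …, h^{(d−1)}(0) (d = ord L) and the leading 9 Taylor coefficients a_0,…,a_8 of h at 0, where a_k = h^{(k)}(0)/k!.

f: a_k = 0, 8, 0, -32/3, 0, 128/5, 0, -512/7, 0, …
g: a_k = 0, 3, 0, -1/2, 0, 1/40, 0, -1/1680, 0, …
Product ⇒ symmetric product L₀, ord ≤ 4.
L = (85 + 944·x^2 + 416·x^4 + 256·x^6 + 256·x^8) + (144·x + 704·x^3 + 768·x^5 + 1024·x^7)·Dx + (90 + 992·x^2 + 576·x^4 + 512·x^6 + 512·x^8)·Dx^2 + (144·x + 704·x^3 + 768·x^5 + 1024·x^7)·Dx^3 + (5 + 48·x^2 + 160·x^4 + 256·x^6 + 256·x^8)·Dx^4  (order 4).
h: a_k = 0, 0, 24, 0, -36, 0, 247/3, 0, -465/2, …
ICs: h(0) = 0, h′(0) = 0, h′′(0) = 48, h′′′(0) = 0.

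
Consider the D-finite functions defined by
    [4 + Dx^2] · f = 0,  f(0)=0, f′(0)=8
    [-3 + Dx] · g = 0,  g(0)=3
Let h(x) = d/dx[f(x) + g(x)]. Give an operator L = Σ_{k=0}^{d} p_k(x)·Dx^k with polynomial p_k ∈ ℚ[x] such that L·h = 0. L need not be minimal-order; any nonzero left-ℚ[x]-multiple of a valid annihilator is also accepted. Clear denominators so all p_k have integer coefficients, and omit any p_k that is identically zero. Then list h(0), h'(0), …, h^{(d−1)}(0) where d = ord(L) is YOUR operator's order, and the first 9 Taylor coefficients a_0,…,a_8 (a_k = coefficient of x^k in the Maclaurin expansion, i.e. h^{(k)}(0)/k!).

L = 12 - 4·Dx + 3·Dx^2 - Dx^3  (order 3).
h: a_k = 17, 27, 49/2, 81/2, 857/24, 729/40, 6049/720, 2187/560, 61097/40320, …
ICs: h(0) = 17, h′(0) = 27, h′′(0) = 49.

f: a_k = 0, 8, 0, -16/3, 0, 16/15, 0, -32/315, 0, …
g: a_k = 3, 9, 27/2, 27/2, 81/8, 243/40, 243/80, 729/560, 2187/4480, …
f+g: L₀ = lclm(L_f,L_g), ord ≤ 2+1.
h₀' ⇒ L via d/dx closure of L₀.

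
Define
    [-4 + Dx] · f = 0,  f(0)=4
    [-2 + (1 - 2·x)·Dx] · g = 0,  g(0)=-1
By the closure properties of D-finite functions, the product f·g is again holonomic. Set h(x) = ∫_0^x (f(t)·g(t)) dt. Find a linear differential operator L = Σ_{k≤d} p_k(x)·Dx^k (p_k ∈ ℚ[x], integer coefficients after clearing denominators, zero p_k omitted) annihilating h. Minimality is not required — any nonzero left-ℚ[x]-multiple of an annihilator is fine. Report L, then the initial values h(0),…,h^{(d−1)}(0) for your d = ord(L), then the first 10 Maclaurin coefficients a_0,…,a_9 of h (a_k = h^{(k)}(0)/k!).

f: a_k = 4, 16, 32, 128/3, 128/3, 512/15, 1024/45, 4096/315, 2048/315, 8192/2835, …
g: a_k = -1, -2, -4, -8, -16, -32, -64, -128, -256, -512, …
Product ⇒ symmetric product L₀, ord ≤ 1.
∫: right-multiply L₀ by Dx.
L = (6 - 8·x)·Dx + (-1 + 2·x)·Dx^2  (order 2).
h: a_k = 0, -4, -12, -80/3, -152/3, -448/5, -6976/45, -84736/315, -9920/21, -2382848/2835, …
ICs: h(0) = 0, h′(0) = -4.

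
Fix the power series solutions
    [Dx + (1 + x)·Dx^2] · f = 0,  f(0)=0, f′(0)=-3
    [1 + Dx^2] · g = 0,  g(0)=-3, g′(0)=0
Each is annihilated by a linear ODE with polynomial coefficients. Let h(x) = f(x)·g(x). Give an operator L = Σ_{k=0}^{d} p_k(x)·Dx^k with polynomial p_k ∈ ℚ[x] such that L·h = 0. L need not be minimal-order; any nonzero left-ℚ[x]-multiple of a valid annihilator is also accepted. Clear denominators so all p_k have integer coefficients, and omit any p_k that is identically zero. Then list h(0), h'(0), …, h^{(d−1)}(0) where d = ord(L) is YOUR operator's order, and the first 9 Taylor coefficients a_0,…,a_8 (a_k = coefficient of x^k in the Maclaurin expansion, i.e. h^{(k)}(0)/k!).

L = (-3 + 6·x + 19·x^2 + 16·x^3 + 4·x^4) + (4 + 20·x + 24·x^2 + 8·x^3)·Dx + (20·x + 42·x^2 + 32·x^3 + 8·x^4)·Dx^2 + (4 + 20·x + 24·x^2 + 8·x^3)·Dx^3 + (3 + 14·x + 23·x^2 + 16·x^3 + 4·x^4)·Dx^4  (order 4).
h: a_k = 0, 9, -9/2, -3/2, 0, 27/40, -9/16, 279/560, -37/80, …
ICs: h(0) = 0, h′(0) = 9, h′′(0) = -9, h′′′(0) = -9.

f: a_k = 0, -3, 3/2, -1, 3/4, -3/5, 1/2, -3/7, 3/8, …
g: a_k = -3, 0, 3/2, 0, -1/8, 0, 1/240, 0, -1/13440, …
L₀ := L_f ⊗_s L_g (sym. prod.), ord ≤ 4.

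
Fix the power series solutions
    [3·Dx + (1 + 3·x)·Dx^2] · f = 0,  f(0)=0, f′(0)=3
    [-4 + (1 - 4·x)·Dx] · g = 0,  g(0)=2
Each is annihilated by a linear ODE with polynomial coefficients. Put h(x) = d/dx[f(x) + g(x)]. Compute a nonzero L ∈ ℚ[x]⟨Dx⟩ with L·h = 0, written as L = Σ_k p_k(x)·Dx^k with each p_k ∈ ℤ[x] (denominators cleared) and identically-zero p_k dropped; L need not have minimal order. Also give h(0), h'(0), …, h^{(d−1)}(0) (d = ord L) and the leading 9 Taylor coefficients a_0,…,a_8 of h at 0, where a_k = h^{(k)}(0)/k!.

f: a_k = 0, 3, -9/2, 9, -81/4, 243/5, -243/2, 2187/7, -6561/8, …
g: a_k = 2, 8, 32, 128, 512, 2048, 8192, 32768, 131072, …
Weyl lclm of L_f,L_g ⇒ L₀ (ord ≤ 3).
Derive L from L₀ (diff closure).
L = (-432 - 288·x) + (-78 - 720·x - 576·x^2)·Dx + (11 + x - 144·x^2 - 144·x^3)·Dx^2  (order 2).
h: a_k = 11, 55, 411, 1967, 10483, 48423, 231563, 1042015, 4738275, …
ICs: h(0) = 11, h′(0) = 55.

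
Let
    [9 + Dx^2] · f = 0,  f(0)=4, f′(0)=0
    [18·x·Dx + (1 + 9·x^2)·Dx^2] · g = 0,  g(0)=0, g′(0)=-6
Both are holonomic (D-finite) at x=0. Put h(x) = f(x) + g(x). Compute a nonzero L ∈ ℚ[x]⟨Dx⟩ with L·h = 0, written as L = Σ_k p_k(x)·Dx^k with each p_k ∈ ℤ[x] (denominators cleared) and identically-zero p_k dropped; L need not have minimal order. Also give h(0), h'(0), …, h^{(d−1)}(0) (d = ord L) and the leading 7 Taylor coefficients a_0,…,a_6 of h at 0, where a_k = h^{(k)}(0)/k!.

f: a_k = 4, 0, -18, 0, 27/2, 0, -81/20, …
g: a_k = 0, -6, 0, 18, 0, -486/5, 0, …
Sum ⇒ L₀ = lclm(L_f,L_g) in ℚ(x)⟨Dx⟩.
L = (-1782·x + 20412·x^3 + 13122·x^5)·Dx + (-9 + 567·x^2 + 6561·x^4 + 6561·x^6)·Dx^2 + (-198·x + 2268·x^3 + 1458·x^5)·Dx^3 + (-1 + 63·x^2 + 729·x^4 + 729·x^6)·Dx^4  (order 4).
h: a_k = 4, -6, -18, 18, 27/2, -486/5, -81/20, …
ICs: h(0) = 4, h′(0) = -6, h′′(0) = -36, h′′′(0) = 108.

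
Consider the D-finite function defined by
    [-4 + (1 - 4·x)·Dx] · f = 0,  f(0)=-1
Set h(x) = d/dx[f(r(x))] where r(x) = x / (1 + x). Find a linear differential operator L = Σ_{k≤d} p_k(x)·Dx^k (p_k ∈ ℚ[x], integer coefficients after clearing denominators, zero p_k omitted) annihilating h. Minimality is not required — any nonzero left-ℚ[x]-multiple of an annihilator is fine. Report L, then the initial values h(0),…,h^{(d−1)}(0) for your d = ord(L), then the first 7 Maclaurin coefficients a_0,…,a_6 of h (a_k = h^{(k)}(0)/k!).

L = 6 + (-1 + 3·x)·Dx  (order 1).
h: a_k = -4, -24, -108, -432, -1620, -5832, -20412, …
ICs: h(0) = -4.

f: a_k = -1, -4, -16, -64, -256, -1024, -4096, …
h₀=f(r): pull back L_f along r ⇒ L₀.
h₀' ⇒ L via d/dx closure of L₀.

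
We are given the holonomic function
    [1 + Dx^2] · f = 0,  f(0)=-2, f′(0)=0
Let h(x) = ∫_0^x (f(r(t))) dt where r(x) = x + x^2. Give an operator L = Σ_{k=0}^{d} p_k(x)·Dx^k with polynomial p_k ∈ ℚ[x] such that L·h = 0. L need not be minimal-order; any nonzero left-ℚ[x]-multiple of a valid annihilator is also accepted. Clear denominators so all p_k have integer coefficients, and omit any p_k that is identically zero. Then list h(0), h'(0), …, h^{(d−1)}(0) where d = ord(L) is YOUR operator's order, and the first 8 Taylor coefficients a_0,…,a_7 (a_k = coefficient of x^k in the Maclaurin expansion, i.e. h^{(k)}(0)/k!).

L = (1 + 6·x + 12·x^2 + 8·x^3)·Dx - 2·Dx^2 + (1 + 2·x)·Dx^3  (order 3).
h: a_k = 0, -2, 0, 1/3, 1/2, 11/60, -1/18, -179/2520, …
ICs: h(0) = 0, h′(0) = -2, h′′(0) = 0.

f: a_k = -2, 0, 1, 0, -1/12, 0, 1/360, 0, …
L₀ from L_f via x↦r, Dx↦r'^{-1}Dx.
Integrate: L := L₀·Dx.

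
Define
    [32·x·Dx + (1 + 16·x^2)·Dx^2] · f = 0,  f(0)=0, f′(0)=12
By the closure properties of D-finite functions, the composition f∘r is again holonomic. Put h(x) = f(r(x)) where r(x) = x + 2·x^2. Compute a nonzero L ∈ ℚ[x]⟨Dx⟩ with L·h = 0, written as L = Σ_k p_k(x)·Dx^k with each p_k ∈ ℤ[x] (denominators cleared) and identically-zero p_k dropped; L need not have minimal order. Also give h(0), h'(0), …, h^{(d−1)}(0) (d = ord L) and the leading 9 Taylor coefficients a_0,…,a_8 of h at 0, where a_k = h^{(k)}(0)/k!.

f: a_k = 0, 12, 0, -64, 0, 3072/5, 0, -49152/7, 0, …
L₀ from L_f via x↦r, Dx↦r'^{-1}Dx.
L = (-4 + 32·x + 256·x^2 + 768·x^3 + 768·x^4)·Dx + (1 + 4·x + 16·x^2 + 128·x^3 + 320·x^4 + 256·x^5)·Dx^2  (order 2).
h: a_k = 0, 12, 24, -64, -384, -768/5, 5632, 122880/7, -49152, …
ICs: h(0) = 0, h′(0) = 12.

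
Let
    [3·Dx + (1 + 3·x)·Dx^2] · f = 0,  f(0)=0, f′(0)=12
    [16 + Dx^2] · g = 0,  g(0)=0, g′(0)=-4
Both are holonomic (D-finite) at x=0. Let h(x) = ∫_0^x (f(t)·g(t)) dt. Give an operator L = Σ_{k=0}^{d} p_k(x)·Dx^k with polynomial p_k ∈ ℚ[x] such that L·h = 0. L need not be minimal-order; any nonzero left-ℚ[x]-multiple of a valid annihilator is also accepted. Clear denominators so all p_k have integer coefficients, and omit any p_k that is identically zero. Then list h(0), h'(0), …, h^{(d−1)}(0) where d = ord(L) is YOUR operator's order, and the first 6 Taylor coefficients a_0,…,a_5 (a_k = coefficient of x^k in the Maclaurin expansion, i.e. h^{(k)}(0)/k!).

L = (2272 + 127488·x + 781056·x^2 + 1769472·x^3 + 1327104·x^4)·Dx + (4416 + 50112·x + 165888·x^2 + 165888·x^3)·Dx^2 + (1022 + 19392·x + 102816·x^2 + 221184·x^3 + 165888·x^4)·Dx^3 + (276 + 3132·x + 10368·x^2 + 10368·x^3)·Dx^4 + (55 + 714·x + 3375·x^2 + 6912·x^3 + 5184·x^4)·Dx^5  (order 5).
h: a_k = 0, 0, 0, -16, 18, -16/5, …
ICs: h(0) = 0, h′(0) = 0, h′′(0) = 0, h′′′(0) = -96, h′′′′(0) = 432.

f: a_k = 0, 12, -18, 36, -81, 972/5, …
g: a_k = 0, -4, 0, 32/3, 0, -128/15, …
f·g: L₀ = L_f ⊗_s L_g, ord ≤ 2·2.
h=∫h₀ ⇒ L = L₀·Dx.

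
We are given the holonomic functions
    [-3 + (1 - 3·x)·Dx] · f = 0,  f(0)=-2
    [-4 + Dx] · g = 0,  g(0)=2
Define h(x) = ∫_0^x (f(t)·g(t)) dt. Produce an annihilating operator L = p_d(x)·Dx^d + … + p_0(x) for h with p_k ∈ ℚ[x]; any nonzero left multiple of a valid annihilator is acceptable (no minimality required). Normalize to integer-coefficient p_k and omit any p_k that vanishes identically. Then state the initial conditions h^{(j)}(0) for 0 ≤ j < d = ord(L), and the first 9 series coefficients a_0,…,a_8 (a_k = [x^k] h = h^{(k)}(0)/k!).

L = (7 - 12·x)·Dx + (-1 + 3·x)·Dx^2  (order 2).
h: a_k = 0, -4, -14, -116/3, -293/3, -3644/15, -27586/45, -497572/315, -2613277/630, …
ICs: h(0) = 0, h′(0) = -4.

f: a_k = -2, -6, -18, -54, -162, -486, -1458, -4374, -13122, …
g: a_k = 2, 8, 16, 64/3, 64/3, 256/15, 512/45, 2048/315, 1024/315, …
Product ⇒ symmetric product L₀, ord ≤ 1.
h=∫₀ˣh₀: take L = L₀·Dx.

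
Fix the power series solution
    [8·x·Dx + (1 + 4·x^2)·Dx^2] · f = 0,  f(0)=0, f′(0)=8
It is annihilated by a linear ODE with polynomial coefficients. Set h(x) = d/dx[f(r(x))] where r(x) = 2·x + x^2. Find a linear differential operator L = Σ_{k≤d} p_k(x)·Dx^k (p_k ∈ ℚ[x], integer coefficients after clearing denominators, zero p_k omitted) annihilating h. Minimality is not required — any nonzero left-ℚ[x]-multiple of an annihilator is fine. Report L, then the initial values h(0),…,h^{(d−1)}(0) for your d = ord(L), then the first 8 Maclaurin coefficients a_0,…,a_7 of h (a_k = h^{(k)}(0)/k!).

L = (-1 + 32·x + 64·x^2 + 48·x^3 + 12·x^4) + (1 + x + 16·x^2 + 32·x^3 + 20·x^4 + 4·x^5)·Dx  (order 1).
h: a_k = 16, 16, -256, -512, 3776, 12224, -51200, -253952, …
ICs: h(0) = 16.

f: a_k = 0, 8, 0, -32/3, 0, 128/5, 0, -512/7, …
L₀ from L_f via x↦r, Dx↦r'^{-1}Dx.
Derive L from L₀ (diff closure).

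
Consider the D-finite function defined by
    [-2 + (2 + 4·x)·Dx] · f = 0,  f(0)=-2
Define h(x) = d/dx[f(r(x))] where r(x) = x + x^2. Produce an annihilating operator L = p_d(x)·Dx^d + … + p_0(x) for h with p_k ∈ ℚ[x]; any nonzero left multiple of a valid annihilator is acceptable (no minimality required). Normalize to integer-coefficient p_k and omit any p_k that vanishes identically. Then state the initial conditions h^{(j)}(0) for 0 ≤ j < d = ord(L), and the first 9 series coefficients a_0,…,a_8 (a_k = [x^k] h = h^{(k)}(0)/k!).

f: a_k = -2, -2, 1, -1, 5/4, -7/4, 21/8, -33/8, 429/64, …
f∘r: x↦r, Dx↦Dx/r' in L_f ⇒ L₀.
h=h₀': d/dx-closure on L₀ ⇒ L.
L = 1 + (-1 - 4·x - 6·x^2 - 4·x^3)·Dx  (order 1).
h: a_k = -2, -2, 3, -3, 5/4, 9/4, -49/8, 61/8, -243/64, …
ICs: h(0) = -2.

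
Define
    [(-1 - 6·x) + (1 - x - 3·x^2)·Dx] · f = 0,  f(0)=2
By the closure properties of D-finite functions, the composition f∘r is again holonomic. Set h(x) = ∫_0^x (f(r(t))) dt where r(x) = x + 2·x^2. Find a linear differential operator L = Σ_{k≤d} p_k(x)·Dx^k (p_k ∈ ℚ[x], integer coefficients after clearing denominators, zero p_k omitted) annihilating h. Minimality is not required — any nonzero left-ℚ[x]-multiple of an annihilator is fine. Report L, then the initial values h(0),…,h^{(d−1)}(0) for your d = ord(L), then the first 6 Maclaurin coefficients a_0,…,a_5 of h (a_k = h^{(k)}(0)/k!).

f: a_k = 2, 2, 8, 14, 38, 80, …
h₀=f(r): pull back L_f along r ⇒ L₀.
h=∫₀ˣh₀: take L = L₀·Dx.
L = (1 + 10·x + 36·x^2 + 48·x^3)·Dx + (-1 + x + 5·x^2 + 12·x^3 + 12·x^4)·Dx^2  (order 2).
h: a_k = 0, 2, 1, 4, 23/2, 154/5, …
ICs: h(0) = 0, h′(0) = 2.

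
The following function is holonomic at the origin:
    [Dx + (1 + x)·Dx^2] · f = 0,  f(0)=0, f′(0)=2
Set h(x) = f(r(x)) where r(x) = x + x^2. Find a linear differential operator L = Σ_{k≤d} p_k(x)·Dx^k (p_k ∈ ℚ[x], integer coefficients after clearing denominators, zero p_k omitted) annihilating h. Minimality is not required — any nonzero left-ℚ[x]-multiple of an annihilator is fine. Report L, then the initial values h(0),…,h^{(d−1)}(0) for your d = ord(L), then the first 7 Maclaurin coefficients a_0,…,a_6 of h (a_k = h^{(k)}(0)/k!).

L = (-1 + 2·x + 2·x^2)·Dx + (1 + 3·x + 3·x^2 + 2·x^3)·Dx^2  (order 2).
h: a_k = 0, 2, 1, -4/3, 1/2, 2/5, -2/3, …
ICs: h(0) = 0, h′(0) = 2.

f: a_k = 0, 2, -1, 2/3, -1/2, 2/5, -1/3, …
L₀ from L_f via x↦r, Dx↦r'^{-1}Dx.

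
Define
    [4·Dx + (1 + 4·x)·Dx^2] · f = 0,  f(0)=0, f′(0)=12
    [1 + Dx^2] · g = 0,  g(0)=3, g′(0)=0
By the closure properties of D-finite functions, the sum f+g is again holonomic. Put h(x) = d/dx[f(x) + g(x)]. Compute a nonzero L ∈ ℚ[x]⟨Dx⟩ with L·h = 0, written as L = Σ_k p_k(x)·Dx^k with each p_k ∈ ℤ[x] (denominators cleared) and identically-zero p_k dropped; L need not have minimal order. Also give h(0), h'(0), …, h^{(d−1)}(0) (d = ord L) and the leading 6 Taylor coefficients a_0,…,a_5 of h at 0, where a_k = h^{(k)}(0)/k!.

f: a_k = 0, 12, -24, 64, -192, 3072/5, …
g: a_k = 3, 0, -3/2, 0, 1/8, 0, …
L₀ := lclm(L_f,L_g); ord L₀ ≤ 2+2.
Derive L from L₀ (diff closure).
L = (388 + 32·x + 64·x^2) + (33 + 140·x + 48·x^2 + 64·x^3)·Dx + (388 + 32·x + 64·x^2)·Dx^2 + (33 + 140·x + 48·x^2 + 64·x^3)·Dx^3  (order 3).
h: a_k = 12, -51, 192, -1535/2, 3072, -491521/40, …
ICs: h(0) = 12, h′(0) = -51, h′′(0) = 384.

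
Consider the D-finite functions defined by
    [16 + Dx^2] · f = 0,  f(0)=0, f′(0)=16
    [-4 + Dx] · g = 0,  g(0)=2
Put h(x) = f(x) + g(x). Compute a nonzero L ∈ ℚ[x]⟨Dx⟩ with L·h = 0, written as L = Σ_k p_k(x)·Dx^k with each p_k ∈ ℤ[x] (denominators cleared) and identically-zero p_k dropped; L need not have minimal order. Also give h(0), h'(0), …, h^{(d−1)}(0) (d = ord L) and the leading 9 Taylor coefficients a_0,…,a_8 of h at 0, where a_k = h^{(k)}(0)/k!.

L = -64 + 16·Dx - 4·Dx^2 + Dx^3  (order 3).
h: a_k = 2, 24, 16, -64/3, 64/3, 256/5, 512/45, -2048/315, 1024/315, …
ICs: h(0) = 2, h′(0) = 24, h′′(0) = 32.

f: a_k = 0, 16, 0, -128/3, 0, 512/15, 0, -4096/315, 0, …
g: a_k = 2, 8, 16, 64/3, 64/3, 256/15, 512/45, 2048/315, 1024/315, …
Weyl lclm of L_f,L_g ⇒ L₀ (ord ≤ 3).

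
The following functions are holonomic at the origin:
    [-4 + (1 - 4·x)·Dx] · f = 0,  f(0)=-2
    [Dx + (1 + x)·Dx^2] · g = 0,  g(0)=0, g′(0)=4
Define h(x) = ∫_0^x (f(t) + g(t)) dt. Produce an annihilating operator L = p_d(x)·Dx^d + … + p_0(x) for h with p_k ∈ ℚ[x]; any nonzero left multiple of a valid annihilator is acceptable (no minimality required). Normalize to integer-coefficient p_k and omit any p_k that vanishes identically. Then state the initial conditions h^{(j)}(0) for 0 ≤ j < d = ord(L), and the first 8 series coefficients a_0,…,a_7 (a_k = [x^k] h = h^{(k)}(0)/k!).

L = (112 + 32·x)·Dx^2 + (94 + 208·x + 64·x^2)·Dx^3 + (-9 + 23·x + 48·x^2 + 16·x^3)·Dx^4  (order 4).
h: a_k = 0, -2, -2, -34/3, -95/3, -513/5, -1706/5, -24578/21, …
ICs: h(0) = 0, h′(0) = -2, h′′(0) = -4, h′′′(0) = -68.

f: a_k = -2, -8, -32, -128, -512, -2048, -8192, -32768, …
g: a_k = 0, 4, -2, 4/3, -1, 4/5, -2/3, 4/7, …
Weyl lclm of L_f,L_g ⇒ L₀ (ord ≤ 3).
Integrate: L := L₀·Dx.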